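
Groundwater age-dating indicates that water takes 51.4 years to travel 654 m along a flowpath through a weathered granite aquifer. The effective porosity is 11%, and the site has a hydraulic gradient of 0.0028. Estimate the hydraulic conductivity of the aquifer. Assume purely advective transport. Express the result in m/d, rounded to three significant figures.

1.37 m/d

t = 51.4 years = 18760 d
v = L / t = 654 / 18760 = 0.03486 m/d
K = v · n / i = 0.03486 × 0.11 / 0.0028 = 1.37 m/d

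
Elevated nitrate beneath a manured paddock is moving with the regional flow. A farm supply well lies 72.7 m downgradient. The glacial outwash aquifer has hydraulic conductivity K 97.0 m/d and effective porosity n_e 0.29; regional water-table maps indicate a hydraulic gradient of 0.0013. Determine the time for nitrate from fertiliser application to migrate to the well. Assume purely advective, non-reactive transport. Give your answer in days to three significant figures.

q = Ki = 97.0 × 0.0013 = 0.1261 m/d
v_s = q/n_e = 0.1261/0.29 = 0.4348 m/d
t = L / v = 72.7 / 0.4348 = 167.2 d

167 days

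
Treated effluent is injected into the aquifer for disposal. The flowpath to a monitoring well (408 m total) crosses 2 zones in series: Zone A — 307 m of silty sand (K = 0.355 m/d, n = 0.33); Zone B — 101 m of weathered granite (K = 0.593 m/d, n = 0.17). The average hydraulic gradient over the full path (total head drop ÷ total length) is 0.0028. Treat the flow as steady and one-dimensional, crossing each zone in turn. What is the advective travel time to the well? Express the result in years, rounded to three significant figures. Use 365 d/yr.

For zones in series the flux q is common to all zones; the equivalent conductivity is the harmonic (thickness-weighted) mean, K_eq = L_total / Σ(L_j/K_j).
Σ(L/K) = 307/0.355 + 101/0.593 = 864.8 + 170.3 = 1035 d
K_eq = L_total / Σ(L/K) = 408 / 1035 = 0.3942 m/d
q = K_eq · i = 0.3942 × 0.0028 = 0.001104 m/d (same in every zone)
Zone A: v = q/n = 0.001104/0.33 = 0.003344 m/d → t_A = 307/0.003344 = 91800 d
Zone B: v = q/n = 0.001104/0.17 = 0.006492 m/d → t_B = 101/0.006492 = 15560 d
Total t = 91800 + 15560 = 107400 d
   = 107400 / 365 = 294 yr

294 years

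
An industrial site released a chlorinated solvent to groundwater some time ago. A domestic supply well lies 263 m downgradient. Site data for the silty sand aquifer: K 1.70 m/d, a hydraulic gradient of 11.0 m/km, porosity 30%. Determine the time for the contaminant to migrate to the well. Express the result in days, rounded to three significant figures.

4220 days

Darcy flux q = K·i = 1.70 × 0.011 = 0.01870 m/d
v = Ki/n = 1.70·0.011/0.30 = 0.06233 m/d
t = L / v = 263 / 0.06233 = 4219 d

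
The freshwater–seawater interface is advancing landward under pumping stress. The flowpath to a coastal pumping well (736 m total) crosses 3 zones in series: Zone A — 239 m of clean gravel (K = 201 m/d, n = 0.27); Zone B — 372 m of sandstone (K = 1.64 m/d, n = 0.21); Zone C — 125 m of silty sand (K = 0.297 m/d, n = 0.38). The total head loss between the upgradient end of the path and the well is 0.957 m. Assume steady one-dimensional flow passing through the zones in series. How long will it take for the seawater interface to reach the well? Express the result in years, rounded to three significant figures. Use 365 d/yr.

Steady 1-D flow in series ⇒ the Darcy flux q is identical in every zone and the zone head losses add (resistances L/K in series).
Σ(L/K) = 239/201 + 372/1.64 + 125/0.297 = 1.189 + 226.8 + 420.9 = 648.9 d
q = ΔH / Σ(L/K) = 0.957 / 648.9 = 0.001475 m/d (same in every zone)
Zone A: v = q/n = 0.001475/0.27 = 0.005462 m/d → t_A = 239/0.005462 = 43750 d
Zone B: v = q/n = 0.001475/0.21 = 0.007023 m/d → t_B = 372/0.007023 = 52970 d
Zone C: v = q/n = 0.001475/0.38 = 0.003881 m/d → t_C = 125/0.003881 = 32210 d
Total t = 43750 + 52970 + 32210 = 128900 d
   = 128900 / 365 = 353 yr

353 years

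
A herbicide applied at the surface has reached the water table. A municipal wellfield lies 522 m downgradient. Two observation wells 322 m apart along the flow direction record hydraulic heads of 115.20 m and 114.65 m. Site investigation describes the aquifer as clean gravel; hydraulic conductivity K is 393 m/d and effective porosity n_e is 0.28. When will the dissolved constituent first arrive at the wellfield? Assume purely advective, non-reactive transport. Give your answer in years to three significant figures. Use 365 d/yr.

Hydraulic gradient i = (115.20 − 114.65) / 322 = 0.55 / 322 = 0.001708
q = Ki = 393 × 0.001708 = 0.6713 m/d
v = Ki/n = 393·0.001708/0.28 = 2.397 m/d
t = L / v = 522 / 2.397 = 217.7 d
   = 217.7 / 365 = 0.597 yr

0.597 years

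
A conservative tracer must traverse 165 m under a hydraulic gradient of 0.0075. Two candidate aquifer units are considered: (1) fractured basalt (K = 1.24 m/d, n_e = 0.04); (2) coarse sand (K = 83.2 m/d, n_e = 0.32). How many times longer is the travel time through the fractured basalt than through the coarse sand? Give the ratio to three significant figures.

8.39

Unit 1 (fractured basalt): v = 1.24×0.0075/0.04 = 0.2325 m/d, t = 165/0.2325 = 709.7 d
Unit 2 (coarse sand): v = 83.2×0.0075/0.32 = 1.950 m/d, t = 165/1.950 = 84.62 d
t(fractured basalt) / t(coarse sand) = 709.7/84.62 = 8.39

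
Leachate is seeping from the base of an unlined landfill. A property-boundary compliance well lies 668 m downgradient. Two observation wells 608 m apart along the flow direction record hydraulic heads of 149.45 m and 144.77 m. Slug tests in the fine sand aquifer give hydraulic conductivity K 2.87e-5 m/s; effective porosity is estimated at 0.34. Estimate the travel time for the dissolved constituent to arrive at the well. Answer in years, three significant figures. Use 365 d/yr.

Hydraulic gradient i = (149.45 − 144.77) / 608 = 4.68 / 608 = 0.007697
K = 2.87e-5 m/s × 86400 s/d = 2.480 m/d
q = Ki = 2.480 × 0.007697 = 0.01909 m/d
Average linear velocity = 0.01909 / 0.34 = 0.05614 m/d
t = L / v = 668 / 0.05614 = 11900 d
   = 11900 / 365 = 32.6 yr

32.6 years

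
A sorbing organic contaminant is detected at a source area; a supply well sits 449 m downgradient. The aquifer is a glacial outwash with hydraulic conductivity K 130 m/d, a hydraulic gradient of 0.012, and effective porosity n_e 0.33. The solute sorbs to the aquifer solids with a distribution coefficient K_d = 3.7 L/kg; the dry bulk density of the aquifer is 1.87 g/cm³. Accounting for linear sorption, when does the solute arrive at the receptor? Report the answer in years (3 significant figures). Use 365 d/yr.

5.72 years

Specific discharge q = 130 × 0.012 = 1.560 m/d
Average linear velocity = 1.560 / 0.33 = 4.727 m/d
Retardation R = 1 + ρ_b·K_d/n = 1 + 1.87×3.7/0.33 = 21.97
Contaminant velocity v_c = v/R = 4.727/21.97 = 0.2152 m/d
t = L/v_c = 449/0.2152 = 2086 d
   = 2086/365 = 5.72 yr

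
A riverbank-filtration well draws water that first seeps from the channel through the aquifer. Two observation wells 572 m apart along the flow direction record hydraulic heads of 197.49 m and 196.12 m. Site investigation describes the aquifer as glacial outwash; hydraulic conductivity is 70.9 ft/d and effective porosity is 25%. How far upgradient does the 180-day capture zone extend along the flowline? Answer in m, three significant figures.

Hydraulic gradient i = (197.49 − 196.12) / 572 = 1.37 / 572 = 0.002395
K = 70.9 ft/d × 0.3048 = 21.61 m/d
Specific discharge q = 21.61 × 0.002395 = 0.05176 m/d
Average linear velocity = 0.05176 / 0.25 = 0.2070 m/d
L = v × T = 0.2070 × 180 = 37.27 m

37.3 m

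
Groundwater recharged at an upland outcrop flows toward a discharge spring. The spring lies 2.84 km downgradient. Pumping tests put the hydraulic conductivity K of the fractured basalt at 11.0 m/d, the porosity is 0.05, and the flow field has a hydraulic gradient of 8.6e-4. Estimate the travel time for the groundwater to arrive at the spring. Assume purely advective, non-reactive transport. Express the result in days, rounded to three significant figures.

15000 days

Specific discharge q = 11.0 × 8.6e-4 = 0.009460 m/d
Seepage velocity v = q / n = 0.009460 / 0.05 = 0.1892 m/d
L = 2.84 km = 2840 m
t = L / v = 2840 / 0.1892 = 15010 d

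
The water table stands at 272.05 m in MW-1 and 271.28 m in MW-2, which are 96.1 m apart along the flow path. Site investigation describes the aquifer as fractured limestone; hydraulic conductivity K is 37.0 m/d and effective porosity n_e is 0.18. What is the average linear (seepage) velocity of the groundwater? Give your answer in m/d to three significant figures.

Hydraulic gradient i = (272.05 − 271.28) / 96.1 = 0.77 / 96.1 = 0.008012
Specific discharge q = 37.0 × 0.008012 = 0.2965 m/d
Seepage velocity v = q / n = 0.2965 / 0.18 = 1.647 m/d

1.65 m/d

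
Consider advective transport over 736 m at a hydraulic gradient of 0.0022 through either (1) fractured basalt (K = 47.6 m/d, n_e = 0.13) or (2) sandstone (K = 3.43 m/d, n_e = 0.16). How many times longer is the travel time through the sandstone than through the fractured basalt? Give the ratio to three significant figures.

Unit 1 (fractured basalt): v = 47.6×0.0022/0.13 = 0.8055 m/d, t = 736/0.8055 = 913.7 d
Unit 2 (sandstone): v = 3.43×0.0022/0.16 = 0.04716 m/d, t = 736/0.04716 = 15610 d
t(sandstone) / t(fractured basalt) = 15610/913.7 = 17.1

17.1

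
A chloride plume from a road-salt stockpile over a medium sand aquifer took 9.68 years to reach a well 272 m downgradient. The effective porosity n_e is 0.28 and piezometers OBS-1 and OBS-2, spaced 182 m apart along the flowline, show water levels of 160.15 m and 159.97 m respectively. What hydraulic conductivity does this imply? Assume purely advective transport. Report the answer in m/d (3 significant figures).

Hydraulic gradient i = (160.15 − 159.97) / 182 = 0.18 / 182 = 9.890e-4
t = 9.68 years = 3533 d
v = L / t = 272 / 3533 = 0.07698 m/d
K = v · n / i = 0.07698 × 0.28 / 9.890e-4 = 21.8 m/d

21.8 m/d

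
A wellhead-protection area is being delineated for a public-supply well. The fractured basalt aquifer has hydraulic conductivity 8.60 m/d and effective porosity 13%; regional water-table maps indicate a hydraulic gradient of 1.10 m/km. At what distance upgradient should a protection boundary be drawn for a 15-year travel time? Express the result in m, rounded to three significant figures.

q = Ki = 8.60 × 0.0011 = 0.009460 m/d
Average linear velocity = 0.009460 / 0.13 = 0.07277 m/d
T = 15 yr × 365 = 5475 d
L = v × T = 0.07277 × 5475 = 398.4 m

398 m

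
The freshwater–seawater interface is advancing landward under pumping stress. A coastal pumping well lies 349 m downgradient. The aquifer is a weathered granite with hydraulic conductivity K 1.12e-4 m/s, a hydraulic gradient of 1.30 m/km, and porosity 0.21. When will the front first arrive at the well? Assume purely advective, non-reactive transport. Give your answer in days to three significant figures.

5830 days

K = 1.12e-4 m/s × 86400 s/d = 9.677 m/d
q = Ki = 9.677 × 0.0013 = 0.01258 m/d
Average linear velocity = 0.01258 / 0.21 = 0.05990 m/d
t = L / v = 349 / 0.05990 = 5826 d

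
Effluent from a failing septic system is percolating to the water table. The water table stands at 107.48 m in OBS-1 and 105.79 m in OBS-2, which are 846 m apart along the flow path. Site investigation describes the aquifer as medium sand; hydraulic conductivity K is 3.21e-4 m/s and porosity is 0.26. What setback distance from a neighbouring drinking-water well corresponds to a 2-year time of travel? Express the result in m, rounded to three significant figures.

156 m

Hydraulic gradient i = (107.48 − 105.79) / 846 = 1.69 / 846 = 0.001998
K = 3.21e-4 m/s × 86400 s/d = 27.73 m/d
q = Ki = 27.73 × 0.001998 = 0.05540 m/d
Seepage velocity v = q / n = 0.05540 / 0.26 = 0.2131 m/d
T = 2 yr × 365 = 730 d
L = v × T = 0.2131 × 730 = 155.6 m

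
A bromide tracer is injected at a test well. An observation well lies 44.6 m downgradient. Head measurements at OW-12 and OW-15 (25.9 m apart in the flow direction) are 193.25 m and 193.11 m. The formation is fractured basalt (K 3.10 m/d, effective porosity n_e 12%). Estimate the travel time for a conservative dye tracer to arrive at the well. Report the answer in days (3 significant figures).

Hydraulic gradient i = (193.25 − 193.11) / 25.9 = 0.14 / 25.9 = 0.005405
Darcy flux q = K·i = 3.10 × 0.005405 = 0.01676 m/d
Average linear velocity = 0.01676 / 0.12 = 0.1396 m/d
t = L / v = 44.6 / 0.1396 = 319.4 d

319 days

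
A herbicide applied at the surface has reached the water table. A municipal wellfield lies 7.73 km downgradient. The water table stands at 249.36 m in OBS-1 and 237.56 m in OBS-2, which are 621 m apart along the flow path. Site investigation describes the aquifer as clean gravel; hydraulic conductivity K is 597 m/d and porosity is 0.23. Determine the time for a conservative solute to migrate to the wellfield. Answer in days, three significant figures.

Hydraulic gradient i = (249.36 − 237.56) / 621 = 11.80 / 621 = 0.01900
q = Ki = 597 × 0.01900 = 11.34 m/d
Seepage velocity v = q / n = 11.34 / 0.23 = 49.32 m/d
L = 7.73 km = 7730 m
t = L / v = 7730 / 49.32 = 156.7 d

157 days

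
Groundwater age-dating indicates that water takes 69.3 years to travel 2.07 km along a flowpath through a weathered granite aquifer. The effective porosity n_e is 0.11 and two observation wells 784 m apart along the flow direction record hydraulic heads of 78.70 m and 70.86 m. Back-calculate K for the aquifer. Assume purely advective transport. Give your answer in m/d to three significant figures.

Hydraulic gradient i = (78.70 − 70.86) / 784 = 7.84 / 784 = 0.01000
t = 69.3 years = 25290 d
L = 2.07 km = 2070 m
v = L / t = 2070 / 25290 = 0.08184 m/d
K = v · n / i = 0.08184 × 0.11 / 0.01000 = 0.900 m/d

0.900 m/d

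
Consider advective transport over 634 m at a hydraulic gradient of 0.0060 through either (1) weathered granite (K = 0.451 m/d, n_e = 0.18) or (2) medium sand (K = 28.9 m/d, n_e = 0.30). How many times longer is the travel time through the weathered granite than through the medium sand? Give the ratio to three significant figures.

38.4

Unit 1 (weathered granite): v = 0.451×0.0060/0.18 = 0.01503 m/d, t = 634/0.01503 = 42170 d
Unit 2 (medium sand): v = 28.9×0.0060/0.30 = 0.5780 m/d, t = 634/0.5780 = 1097 d
t(weathered granite) / t(medium sand) = 42170/1097 = 38.4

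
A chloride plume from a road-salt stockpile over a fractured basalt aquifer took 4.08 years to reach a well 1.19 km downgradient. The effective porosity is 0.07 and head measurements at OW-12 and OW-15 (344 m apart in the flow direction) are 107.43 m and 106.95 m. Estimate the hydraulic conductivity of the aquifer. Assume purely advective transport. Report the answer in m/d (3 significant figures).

Hydraulic gradient i = (107.43 − 106.95) / 344 = 0.48 / 344 = 0.001395
t = 4.08 years = 1489 d
L = 1.19 km = 1190 m
v = L / t = 1190 / 1489 = 0.7991 m/d
K = v · n / i = 0.7991 × 0.07 / 0.001395 = 40.1 m/d

40.1 m/d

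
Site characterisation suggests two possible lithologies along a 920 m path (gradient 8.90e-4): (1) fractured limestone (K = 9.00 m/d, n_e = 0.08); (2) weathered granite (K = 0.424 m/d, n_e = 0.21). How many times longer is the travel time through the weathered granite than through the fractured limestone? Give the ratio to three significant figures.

Unit 1 (fractured limestone): v = 9.00×8.9e-4/0.08 = 0.1001 m/d, t = 920/0.1001 = 9189 d
Unit 2 (weathered granite): v = 0.424×8.9e-4/0.21 = 0.001797 m/d, t = 920/0.001797 = 512000 d
t(weathered granite) / t(fractured limestone) = 512000/9189 = 55.7

55.7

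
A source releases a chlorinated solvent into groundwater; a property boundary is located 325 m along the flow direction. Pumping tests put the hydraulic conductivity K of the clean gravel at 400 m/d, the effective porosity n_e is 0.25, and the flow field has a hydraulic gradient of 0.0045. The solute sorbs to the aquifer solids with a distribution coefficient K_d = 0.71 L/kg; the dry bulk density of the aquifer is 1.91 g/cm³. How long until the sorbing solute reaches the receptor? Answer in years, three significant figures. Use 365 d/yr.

q = Ki = 400 × 0.0045 = 1.800 m/d
v_s = q/n_e = 1.800/0.25 = 7.200 m/d
Retardation R = 1 + ρ_b·K_d/n = 1 + 1.91×0.71/0.25 = 6.424
Contaminant velocity v_c = v/R = 7.200/6.424 = 1.121 m/d
t = L/v_c = 325/1.121 = 290.0 d
   = 290.0/365 = 0.794 yr

0.794 years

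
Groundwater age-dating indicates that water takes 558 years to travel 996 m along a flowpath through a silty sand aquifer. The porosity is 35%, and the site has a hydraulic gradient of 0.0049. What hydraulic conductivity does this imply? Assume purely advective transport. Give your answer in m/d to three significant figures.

0.349 m/d

t = 558 years = 203700 d
v = L / t = 996 / 203700 = 0.004890 m/d
K = v · n / i = 0.004890 × 0.35 / 0.0049 = 0.349 m/d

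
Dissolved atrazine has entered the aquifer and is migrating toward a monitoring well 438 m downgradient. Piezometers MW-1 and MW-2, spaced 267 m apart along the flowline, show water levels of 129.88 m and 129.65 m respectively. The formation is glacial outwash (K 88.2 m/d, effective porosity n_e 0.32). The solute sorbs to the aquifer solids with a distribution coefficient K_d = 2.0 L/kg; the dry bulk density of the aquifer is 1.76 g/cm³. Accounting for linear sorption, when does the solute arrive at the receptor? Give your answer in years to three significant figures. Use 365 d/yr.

Hydraulic gradient i = (129.88 − 129.65) / 267 = 0.23 / 267 = 8.614e-4
Darcy flux q = K·i = 88.2 × 8.614e-4 = 0.07598 m/d
v_s = q/n_e = 0.07598/0.32 = 0.2374 m/d
Retardation R = 1 + ρ_b·K_d/n = 1 + 1.76×2.0/0.32 = 12.00
Contaminant velocity v_c = v/R = 0.2374/12.00 = 0.01979 m/d
t = L/v_c = 438/0.01979 = 22140 d
   = 22140/365 = 60.6 yr

60.6 years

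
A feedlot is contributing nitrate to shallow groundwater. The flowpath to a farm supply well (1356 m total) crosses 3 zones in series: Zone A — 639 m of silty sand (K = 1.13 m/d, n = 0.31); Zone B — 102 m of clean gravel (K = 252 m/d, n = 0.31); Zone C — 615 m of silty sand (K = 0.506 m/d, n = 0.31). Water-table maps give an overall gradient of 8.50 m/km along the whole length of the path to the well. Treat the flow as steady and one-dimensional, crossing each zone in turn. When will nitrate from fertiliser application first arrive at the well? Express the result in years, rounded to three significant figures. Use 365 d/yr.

For zones in series the flux q is common to all zones; the equivalent conductivity is the harmonic (thickness-weighted) mean, K_eq = L_total / Σ(L_j/K_j).
Σ(L/K) = 639/1.13 + 102/252 + 615/0.506 = 565.5 + 0.4048 + 1215 = 1781 d
K_eq = L_total / Σ(L/K) = 1356 / 1781 = 0.7612 m/d
q = K_eq · i = 0.7612 × 0.0085 = 0.006471 m/d (same in every zone)
Zone A: v = q/n = 0.006471/0.31 = 0.02087 m/d → t_A = 639/0.02087 = 30610 d
Zone B: v = q/n = 0.006471/0.31 = 0.02087 m/d → t_B = 102/0.02087 = 4887 d
Zone C: v = q/n = 0.006471/0.31 = 0.02087 m/d → t_C = 615/0.02087 = 29460 d
Total t = 30610 + 4887 + 29460 = 64970 d
   = 64970 / 365 = 178 yr

178 years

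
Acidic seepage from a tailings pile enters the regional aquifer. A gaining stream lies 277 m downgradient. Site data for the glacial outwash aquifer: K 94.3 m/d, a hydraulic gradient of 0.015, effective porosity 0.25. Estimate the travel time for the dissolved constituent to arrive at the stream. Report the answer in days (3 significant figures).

q = Ki = 94.3 × 0.015 = 1.414 m/d
v = Ki/n = 94.3·0.015/0.25 = 5.658 m/d
t = L / v = 277 / 5.658 = 48.96 d

49.0 days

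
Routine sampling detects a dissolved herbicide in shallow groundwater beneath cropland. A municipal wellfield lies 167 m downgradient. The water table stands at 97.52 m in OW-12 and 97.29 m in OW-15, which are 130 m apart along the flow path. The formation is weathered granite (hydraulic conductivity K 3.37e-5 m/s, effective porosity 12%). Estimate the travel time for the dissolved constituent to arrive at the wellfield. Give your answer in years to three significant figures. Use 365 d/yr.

10.7 years

Hydraulic gradient i = (97.52 − 97.29) / 130 = 0.23 / 130 = 0.001769
K = 3.37e-5 m/s × 86400 s/d = 2.912 m/d
Darcy flux q = K·i = 2.912 × 0.001769 = 0.005151 m/d
v = Ki/n = 2.912·0.001769/0.12 = 0.04293 m/d
t = L / v = 167 / 0.04293 = 3890 d
   = 3890 / 365 = 10.7 yr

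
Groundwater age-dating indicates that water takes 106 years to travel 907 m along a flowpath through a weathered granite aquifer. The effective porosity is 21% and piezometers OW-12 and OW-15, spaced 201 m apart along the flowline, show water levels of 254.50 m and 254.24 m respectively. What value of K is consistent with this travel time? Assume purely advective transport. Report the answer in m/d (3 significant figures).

3.81 m/d

Hydraulic gradient i = (254.50 − 254.24) / 201 = 0.26 / 201 = 0.001294
t = 106 years = 38690 d
v = L / t = 907 / 38690 = 0.02344 m/d
K = v · n / i = 0.02344 × 0.21 / 0.001294 = 3.81 m/d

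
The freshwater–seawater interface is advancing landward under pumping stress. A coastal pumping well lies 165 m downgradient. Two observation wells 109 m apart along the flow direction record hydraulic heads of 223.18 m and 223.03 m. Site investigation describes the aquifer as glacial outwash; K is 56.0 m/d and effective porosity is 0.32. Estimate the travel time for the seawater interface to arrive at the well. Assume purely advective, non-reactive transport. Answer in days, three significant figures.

Hydraulic gradient i = (223.18 − 223.03) / 109 = 0.15 / 109 = 0.001376
Darcy flux q = K·i = 56.0 × 0.001376 = 0.07706 m/d
Average linear velocity = 0.07706 / 0.32 = 0.2408 m/d
t = L / v = 165 / 0.2408 = 685.1 d

685 days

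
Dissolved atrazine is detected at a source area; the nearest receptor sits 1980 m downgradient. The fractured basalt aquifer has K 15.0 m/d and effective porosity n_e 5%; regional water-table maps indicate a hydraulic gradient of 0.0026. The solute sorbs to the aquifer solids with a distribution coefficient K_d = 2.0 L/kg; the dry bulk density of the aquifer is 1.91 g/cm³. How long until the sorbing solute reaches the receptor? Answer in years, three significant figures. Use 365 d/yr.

q = Ki = 15.0 × 0.0026 = 0.03900 m/d
v = Ki/n = 15.0·0.0026/0.05 = 0.7800 m/d
Retardation R = 1 + ρ_b·K_d/n = 1 + 1.91×2.0/0.05 = 77.40
Contaminant velocity v_c = v/R = 0.7800/77.40 = 0.01008 m/d
t = L/v_c = 1980/0.01008 = 196500 d
   = 196500/365 = 538 yr

538 years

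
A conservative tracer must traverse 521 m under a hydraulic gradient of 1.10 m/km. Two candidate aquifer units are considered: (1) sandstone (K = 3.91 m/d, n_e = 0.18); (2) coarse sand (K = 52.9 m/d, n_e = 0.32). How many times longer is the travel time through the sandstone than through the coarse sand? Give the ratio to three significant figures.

7.61

Unit 1 (sandstone): v = 3.91×0.0011/0.18 = 0.02389 m/d, t = 521/0.02389 = 21800 d
Unit 2 (coarse sand): v = 52.9×0.0011/0.32 = 0.1818 m/d, t = 521/0.1818 = 2865 d
t(sandstone) / t(coarse sand) = 21800/2865 = 7.61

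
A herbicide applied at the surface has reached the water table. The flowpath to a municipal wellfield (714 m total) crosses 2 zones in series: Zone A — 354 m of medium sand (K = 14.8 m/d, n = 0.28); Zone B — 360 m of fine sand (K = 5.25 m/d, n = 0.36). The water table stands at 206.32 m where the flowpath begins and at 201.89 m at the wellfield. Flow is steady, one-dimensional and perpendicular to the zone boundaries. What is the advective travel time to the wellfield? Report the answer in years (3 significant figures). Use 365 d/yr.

13.1 years

Total head drop ΔH = 206.32 − 201.89 = 4.43 m
Continuity: the same q passes through each zone, so ΔH = q·Σ(L_j/K_j) — the zones act as resistances in series.
Σ(L/K) = 354/14.8 + 360/5.25 = 23.92 + 68.57 = 92.49 d
q = ΔH / Σ(L/K) = 4.43 / 92.49 = 0.04790 m/d (same in every zone)
Zone A: v = q/n = 0.04790/0.28 = 0.1711 m/d → t_A = 354/0.1711 = 2069 d
Zone B: v = q/n = 0.04790/0.36 = 0.1330 m/d → t_B = 360/0.1330 = 2706 d
Total t = 2069 + 2706 = 4775 d
   = 4775 / 365 = 13.1 yr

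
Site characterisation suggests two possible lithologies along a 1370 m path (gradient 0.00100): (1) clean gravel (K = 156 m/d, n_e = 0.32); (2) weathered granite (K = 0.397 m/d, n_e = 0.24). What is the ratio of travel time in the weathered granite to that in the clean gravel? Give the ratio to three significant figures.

Unit 1 (clean gravel): v = 156×0.0010/0.32 = 0.4875 m/d, t = 1370/0.4875 = 2810 d
Unit 2 (weathered granite): v = 0.397×0.0010/0.24 = 0.001654 m/d, t = 1370/0.001654 = 828200 d
t(weathered granite) / t(clean gravel) = 828200/2810 = 295

295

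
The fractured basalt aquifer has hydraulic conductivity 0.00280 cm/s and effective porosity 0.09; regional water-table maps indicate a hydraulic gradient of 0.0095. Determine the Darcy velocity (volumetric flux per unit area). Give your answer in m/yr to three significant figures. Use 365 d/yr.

8.39 m/yr

K = 0.00280 cm/s × 864 = 2.419 m/d
Specific discharge q = 2.419 × 0.0095 = 0.02298 m/d
   = 0.02298 × 365 = 8.39 m/yr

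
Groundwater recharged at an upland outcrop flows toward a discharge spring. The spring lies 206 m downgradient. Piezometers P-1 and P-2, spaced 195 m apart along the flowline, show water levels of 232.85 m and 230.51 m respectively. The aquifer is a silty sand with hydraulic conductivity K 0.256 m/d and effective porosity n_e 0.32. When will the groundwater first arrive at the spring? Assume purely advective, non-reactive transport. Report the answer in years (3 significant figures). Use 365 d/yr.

Hydraulic gradient i = (232.85 − 230.51) / 195 = 2.34 / 195 = 0.01200
Specific discharge q = 0.256 × 0.01200 = 0.003072 m/d
Seepage velocity v = q / n = 0.003072 / 0.32 = 0.009600 m/d
t = L / v = 206 / 0.009600 = 21460 d
   = 21460 / 365 = 58.8 yr

58.8 years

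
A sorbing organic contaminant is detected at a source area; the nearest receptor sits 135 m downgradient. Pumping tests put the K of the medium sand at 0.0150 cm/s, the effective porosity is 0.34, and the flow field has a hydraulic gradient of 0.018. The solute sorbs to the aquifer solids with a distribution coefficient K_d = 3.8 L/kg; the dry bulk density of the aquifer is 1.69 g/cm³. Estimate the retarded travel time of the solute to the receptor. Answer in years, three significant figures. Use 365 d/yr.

K = 0.0150 cm/s × 864 = 12.96 m/d
q = Ki = 12.96 × 0.018 = 0.2333 m/d
v_s = q/n_e = 0.2333/0.34 = 0.6861 m/d
Retardation R = 1 + ρ_b·K_d/n = 1 + 1.69×3.8/0.34 = 19.89
Contaminant velocity v_c = v/R = 0.6861/19.89 = 0.03450 m/d
t = L/v_c = 135/0.03450 = 3913 d
   = 3913/365 = 10.7 yr

10.7 years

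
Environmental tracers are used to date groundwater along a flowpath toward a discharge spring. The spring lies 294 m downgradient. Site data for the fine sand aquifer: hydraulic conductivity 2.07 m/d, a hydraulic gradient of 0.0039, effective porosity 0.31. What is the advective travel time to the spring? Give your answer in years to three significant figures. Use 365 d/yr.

q = Ki = 2.07 × 0.0039 = 0.008073 m/d
Seepage velocity v = q / n = 0.008073 / 0.31 = 0.02604 m/d
t = L / v = 294 / 0.02604 = 11290 d
   = 11290 / 365 = 30.9 yr

30.9 years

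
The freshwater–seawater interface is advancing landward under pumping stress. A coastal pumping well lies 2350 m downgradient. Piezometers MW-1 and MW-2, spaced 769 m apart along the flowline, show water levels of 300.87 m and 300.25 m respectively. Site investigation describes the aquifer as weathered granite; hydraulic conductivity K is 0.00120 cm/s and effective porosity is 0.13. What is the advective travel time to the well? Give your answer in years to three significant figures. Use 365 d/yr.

1000 years

Hydraulic gradient i = (300.87 − 300.25) / 769 = 0.62 / 769 = 8.062e-4
K = 0.00120 cm/s × 864 = 1.037 m/d
Darcy flux q = K·i = 1.037 × 8.062e-4 = 8.359e-4 m/d
Average linear velocity = 8.359e-4 / 0.13 = 0.006430 m/d
t = L / v = 2350 / 0.006430 = 365500 d
   = 365500 / 365 = 1000 yr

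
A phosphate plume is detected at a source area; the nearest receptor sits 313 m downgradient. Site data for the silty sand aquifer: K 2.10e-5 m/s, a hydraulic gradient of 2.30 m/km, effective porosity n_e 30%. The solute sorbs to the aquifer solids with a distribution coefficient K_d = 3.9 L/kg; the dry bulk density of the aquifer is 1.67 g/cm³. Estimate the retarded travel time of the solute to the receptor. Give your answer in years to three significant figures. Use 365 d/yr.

1400 years

K = 2.10e-5 m/s × 86400 s/d = 1.814 m/d
Specific discharge q = 1.814 × 0.0023 = 0.004173 m/d
Seepage velocity v = q / n = 0.004173 / 0.30 = 0.01391 m/d
Retardation R = 1 + ρ_b·K_d/n = 1 + 1.67×3.9/0.30 = 22.71
Contaminant velocity v_c = v/R = 0.01391/22.71 = 6.125e-4 m/d
t = L/v_c = 313/6.125e-4 = 511000 d
   = 511000/365 = 1400 yr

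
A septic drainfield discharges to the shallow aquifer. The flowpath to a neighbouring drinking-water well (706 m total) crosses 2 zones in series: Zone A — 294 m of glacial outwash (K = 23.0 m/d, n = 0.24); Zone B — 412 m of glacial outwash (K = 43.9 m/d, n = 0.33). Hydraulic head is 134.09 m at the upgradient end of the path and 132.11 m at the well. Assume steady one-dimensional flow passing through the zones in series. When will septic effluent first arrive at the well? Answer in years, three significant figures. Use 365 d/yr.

6.33 years

Total head drop ΔH = 134.09 − 132.11 = 1.98 m
Continuity: the same q passes through each zone, so ΔH = q·Σ(L_j/K_j) — the zones act as resistances in series.
Σ(L/K) = 294/23.0 + 412/43.9 = 12.78 + 9.385 = 22.17 d
q = ΔH / Σ(L/K) = 1.98 / 22.17 = 0.08932 m/d (same in every zone)
Zone A: v = q/n = 0.08932/0.24 = 0.3722 m/d → t_A = 294/0.3722 = 790.0 d
Zone B: v = q/n = 0.08932/0.33 = 0.2707 m/d → t_B = 412/0.2707 = 1522 d
Total t = 790.0 + 1522 = 2312 d
   = 2312 / 365 = 6.33 yr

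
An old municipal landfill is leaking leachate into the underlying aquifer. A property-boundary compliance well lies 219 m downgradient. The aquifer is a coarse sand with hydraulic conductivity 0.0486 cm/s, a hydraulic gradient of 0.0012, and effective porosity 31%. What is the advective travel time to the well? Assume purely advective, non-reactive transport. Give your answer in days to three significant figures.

1350 days

K = 0.0486 cm/s × 864 = 41.99 m/d
q = Ki = 41.99 × 0.0012 = 0.05039 m/d
Seepage velocity v = q / n = 0.05039 / 0.31 = 0.1625 m/d
t = L / v = 219 / 0.1625 = 1347 d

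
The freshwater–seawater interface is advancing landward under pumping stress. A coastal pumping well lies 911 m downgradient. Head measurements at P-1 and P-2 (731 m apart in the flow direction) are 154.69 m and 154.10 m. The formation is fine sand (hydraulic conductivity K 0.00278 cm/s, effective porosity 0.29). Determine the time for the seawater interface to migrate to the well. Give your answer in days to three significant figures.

Hydraulic gradient i = (154.69 − 154.10) / 731 = 0.59 / 731 = 8.071e-4
K = 0.00278 cm/s × 864 = 2.402 m/d
q = Ki = 2.402 × 8.071e-4 = 0.001939 m/d
v = Ki/n = 2.402·8.071e-4/0.29 = 0.006685 m/d
t = L / v = 911 / 0.006685 = 136300 d

136000 days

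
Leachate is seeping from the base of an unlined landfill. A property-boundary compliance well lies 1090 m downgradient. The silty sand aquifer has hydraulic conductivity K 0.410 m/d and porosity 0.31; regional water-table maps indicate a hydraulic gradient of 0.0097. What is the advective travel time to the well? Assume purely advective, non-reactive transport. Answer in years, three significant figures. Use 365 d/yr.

Darcy flux q = K·i = 0.410 × 0.0097 = 0.003977 m/d
v = Ki/n = 0.410·0.0097/0.31 = 0.01283 m/d
t = L / v = 1090 / 0.01283 = 84960 d
   = 84960 / 365 = 233 yr

233 years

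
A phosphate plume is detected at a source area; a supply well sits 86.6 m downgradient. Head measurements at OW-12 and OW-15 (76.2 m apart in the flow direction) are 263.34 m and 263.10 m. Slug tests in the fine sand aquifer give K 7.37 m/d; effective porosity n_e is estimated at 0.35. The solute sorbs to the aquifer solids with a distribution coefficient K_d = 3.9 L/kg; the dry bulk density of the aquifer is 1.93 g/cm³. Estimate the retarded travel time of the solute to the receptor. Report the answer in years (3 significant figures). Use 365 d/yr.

80.5 years

Hydraulic gradient i = (263.34 − 263.10) / 76.2 = 0.24 / 76.2 = 0.003150
Darcy flux q = K·i = 7.37 × 0.003150 = 0.02321 m/d
Average linear velocity = 0.02321 / 0.35 = 0.06632 m/d
Retardation R = 1 + ρ_b·K_d/n = 1 + 1.93×3.9/0.35 = 22.51
Contaminant velocity v_c = v/R = 0.06632/22.51 = 0.002947 m/d
t = L/v_c = 86.6/0.002947 = 29390 d
   = 29390/365 = 80.5 yr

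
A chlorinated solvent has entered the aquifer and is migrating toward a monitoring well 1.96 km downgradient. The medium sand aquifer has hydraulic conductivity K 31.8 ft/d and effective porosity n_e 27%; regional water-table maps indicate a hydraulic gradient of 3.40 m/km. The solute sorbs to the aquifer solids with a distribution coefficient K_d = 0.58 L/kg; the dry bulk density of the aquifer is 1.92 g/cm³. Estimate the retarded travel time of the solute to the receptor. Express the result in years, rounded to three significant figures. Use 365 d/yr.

K = 31.8 ft/d × 0.3048 = 9.693 m/d
Darcy flux q = K·i = 9.693 × 0.0034 = 0.03295 m/d
Average linear velocity = 0.03295 / 0.27 = 0.1221 m/d
Retardation R = 1 + ρ_b·K_d/n = 1 + 1.92×0.58/0.27 = 5.124
Contaminant velocity v_c = v/R = 0.1221/5.124 = 0.02382 m/d
L = 1.96 km = 1960 m
t = L/v_c = 1960/0.02382 = 82290 d
   = 82290/365 = 225 yr

225 years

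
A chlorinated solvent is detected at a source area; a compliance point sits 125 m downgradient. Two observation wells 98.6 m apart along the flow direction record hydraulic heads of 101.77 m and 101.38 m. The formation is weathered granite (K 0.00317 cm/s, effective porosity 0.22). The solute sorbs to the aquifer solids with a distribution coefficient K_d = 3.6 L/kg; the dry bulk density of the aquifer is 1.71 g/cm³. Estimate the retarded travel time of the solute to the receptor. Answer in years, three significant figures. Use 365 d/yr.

202 years

Hydraulic gradient i = (101.77 − 101.38) / 98.6 = 0.39 / 98.6 = 0.003955
K = 0.00317 cm/s × 864 = 2.739 m/d
Specific discharge q = 2.739 × 0.003955 = 0.01083 m/d
Seepage velocity v = q / n = 0.01083 / 0.22 = 0.04924 m/d
Retardation R = 1 + ρ_b·K_d/n = 1 + 1.71×3.6/0.22 = 28.98
Contaminant velocity v_c = v/R = 0.04924/28.98 = 0.001699 m/d
t = L/v_c = 125/0.001699 = 73570 d
   = 73570/365 = 202 yr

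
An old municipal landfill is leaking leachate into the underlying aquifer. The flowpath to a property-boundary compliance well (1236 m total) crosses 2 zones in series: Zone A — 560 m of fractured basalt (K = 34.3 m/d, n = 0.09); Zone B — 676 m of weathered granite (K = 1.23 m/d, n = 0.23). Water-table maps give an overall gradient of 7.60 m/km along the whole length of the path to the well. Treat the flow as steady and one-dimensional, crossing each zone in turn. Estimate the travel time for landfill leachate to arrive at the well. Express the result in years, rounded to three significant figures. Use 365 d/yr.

34.0 years

For zones in series the flux q is common to all zones; the equivalent conductivity is the harmonic (thickness-weighted) mean, K_eq = L_total / Σ(L_j/K_j).
Σ(L/K) = 560/34.3 + 676/1.23 = 16.33 + 549.6 = 565.9 d
K_eq = L_total / Σ(L/K) = 1236 / 565.9 = 2.184 m/d
q = K_eq · i = 2.184 × 0.0076 = 0.01660 m/d (same in every zone)
Zone A: v = q/n = 0.01660/0.09 = 0.1844 m/d → t_A = 560/0.1844 = 3036 d
Zone B: v = q/n = 0.01660/0.23 = 0.07217 m/d → t_B = 676/0.07217 = 9367 d
Total t = 3036 + 9367 = 12400 d
   = 12400 / 365 = 34.0 yr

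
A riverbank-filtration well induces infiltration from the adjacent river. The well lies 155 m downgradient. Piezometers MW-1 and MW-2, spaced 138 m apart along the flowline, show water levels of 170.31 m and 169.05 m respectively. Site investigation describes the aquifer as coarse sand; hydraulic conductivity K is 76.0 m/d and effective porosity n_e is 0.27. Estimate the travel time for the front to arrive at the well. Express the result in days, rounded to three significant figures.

60.3 days

Hydraulic gradient i = (170.31 − 169.05) / 138 = 1.26 / 138 = 0.009130
Darcy flux q = K·i = 76.0 × 0.009130 = 0.6939 m/d
Seepage velocity v = q / n = 0.6939 / 0.27 = 2.570 m/d
t = L / v = 155 / 2.570 = 60.31 d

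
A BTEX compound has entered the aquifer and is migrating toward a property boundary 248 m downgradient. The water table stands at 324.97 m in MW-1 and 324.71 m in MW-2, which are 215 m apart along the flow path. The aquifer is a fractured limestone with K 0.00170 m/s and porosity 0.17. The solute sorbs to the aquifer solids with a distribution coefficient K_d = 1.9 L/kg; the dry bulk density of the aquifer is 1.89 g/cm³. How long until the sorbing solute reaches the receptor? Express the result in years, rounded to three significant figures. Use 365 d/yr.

14.4 years

Hydraulic gradient i = (324.97 − 324.71) / 215 = 0.26 / 215 = 0.001209
K = 0.00170 m/s × 86400 s/d = 146.9 m/d
Specific discharge q = 146.9 × 0.001209 = 0.1776 m/d
v_s = q/n_e = 0.1776/0.17 = 1.045 m/d
Retardation R = 1 + ρ_b·K_d/n = 1 + 1.89×1.9/0.17 = 22.12
Contaminant velocity v_c = v/R = 1.045/22.12 = 0.04723 m/d
t = L/v_c = 248/0.04723 = 5251 d
   = 5251/365 = 14.4 yr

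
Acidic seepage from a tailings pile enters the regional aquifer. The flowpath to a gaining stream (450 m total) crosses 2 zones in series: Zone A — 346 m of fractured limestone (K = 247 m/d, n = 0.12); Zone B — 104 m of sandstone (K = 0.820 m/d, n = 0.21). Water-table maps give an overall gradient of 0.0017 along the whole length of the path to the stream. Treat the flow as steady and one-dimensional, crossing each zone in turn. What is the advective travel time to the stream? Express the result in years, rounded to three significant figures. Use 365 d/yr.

Continuity: the same q passes through each zone, so ΔH = q·Σ(L_j/K_j) — the zones act as resistances in series.
Σ(L/K) = 346/247 + 104/0.820 = 1.401 + 126.8 = 128.2 d
K_eq = L_total / Σ(L/K) = 450 / 128.2 = 3.509 m/d
q = K_eq · i = 3.509 × 0.0017 = 0.005966 m/d (same in every zone)
Zone A: v = q/n = 0.005966/0.12 = 0.04972 m/d → t_A = 346/0.04972 = 6960 d
Zone B: v = q/n = 0.005966/0.21 = 0.02841 m/d → t_B = 104/0.02841 = 3661 d
Total t = 6960 + 3661 = 10620 d
   = 10620 / 365 = 29.1 yr

29.1 years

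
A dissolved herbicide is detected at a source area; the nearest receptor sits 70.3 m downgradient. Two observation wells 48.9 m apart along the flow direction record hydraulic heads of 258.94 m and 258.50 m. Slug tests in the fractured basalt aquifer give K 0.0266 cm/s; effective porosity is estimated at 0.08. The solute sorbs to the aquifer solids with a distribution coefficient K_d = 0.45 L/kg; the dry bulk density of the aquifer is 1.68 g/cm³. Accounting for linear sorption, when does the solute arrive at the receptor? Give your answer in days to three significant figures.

Hydraulic gradient i = (258.94 − 258.50) / 48.9 = 0.44 / 48.9 = 0.008998
K = 0.0266 cm/s × 864 = 22.98 m/d
Darcy flux q = K·i = 22.98 × 0.008998 = 0.2068 m/d
v = Ki/n = 22.98·0.008998/0.08 = 2.585 m/d
Retardation R = 1 + ρ_b·K_d/n = 1 + 1.68×0.45/0.08 = 10.45
Contaminant velocity v_c = v/R = 2.585/10.45 = 0.2474 m/d
t = L/v_c = 70.3/0.2474 = 284.2 d

284 days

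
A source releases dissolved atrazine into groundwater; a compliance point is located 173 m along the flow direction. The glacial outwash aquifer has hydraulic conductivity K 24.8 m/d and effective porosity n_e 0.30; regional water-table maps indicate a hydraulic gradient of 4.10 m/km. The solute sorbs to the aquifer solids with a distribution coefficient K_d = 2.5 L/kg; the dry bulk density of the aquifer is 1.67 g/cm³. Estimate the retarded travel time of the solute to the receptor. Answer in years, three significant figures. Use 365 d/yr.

20.9 years

q = Ki = 24.8 × 0.0041 = 0.1017 m/d
Seepage velocity v = q / n = 0.1017 / 0.30 = 0.3389 m/d
Retardation R = 1 + ρ_b·K_d/n = 1 + 1.67×2.5/0.30 = 14.92
Contaminant velocity v_c = v/R = 0.3389/14.92 = 0.02272 m/d
t = L/v_c = 173/0.02272 = 7614 d
   = 7614/365 = 20.9 yr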